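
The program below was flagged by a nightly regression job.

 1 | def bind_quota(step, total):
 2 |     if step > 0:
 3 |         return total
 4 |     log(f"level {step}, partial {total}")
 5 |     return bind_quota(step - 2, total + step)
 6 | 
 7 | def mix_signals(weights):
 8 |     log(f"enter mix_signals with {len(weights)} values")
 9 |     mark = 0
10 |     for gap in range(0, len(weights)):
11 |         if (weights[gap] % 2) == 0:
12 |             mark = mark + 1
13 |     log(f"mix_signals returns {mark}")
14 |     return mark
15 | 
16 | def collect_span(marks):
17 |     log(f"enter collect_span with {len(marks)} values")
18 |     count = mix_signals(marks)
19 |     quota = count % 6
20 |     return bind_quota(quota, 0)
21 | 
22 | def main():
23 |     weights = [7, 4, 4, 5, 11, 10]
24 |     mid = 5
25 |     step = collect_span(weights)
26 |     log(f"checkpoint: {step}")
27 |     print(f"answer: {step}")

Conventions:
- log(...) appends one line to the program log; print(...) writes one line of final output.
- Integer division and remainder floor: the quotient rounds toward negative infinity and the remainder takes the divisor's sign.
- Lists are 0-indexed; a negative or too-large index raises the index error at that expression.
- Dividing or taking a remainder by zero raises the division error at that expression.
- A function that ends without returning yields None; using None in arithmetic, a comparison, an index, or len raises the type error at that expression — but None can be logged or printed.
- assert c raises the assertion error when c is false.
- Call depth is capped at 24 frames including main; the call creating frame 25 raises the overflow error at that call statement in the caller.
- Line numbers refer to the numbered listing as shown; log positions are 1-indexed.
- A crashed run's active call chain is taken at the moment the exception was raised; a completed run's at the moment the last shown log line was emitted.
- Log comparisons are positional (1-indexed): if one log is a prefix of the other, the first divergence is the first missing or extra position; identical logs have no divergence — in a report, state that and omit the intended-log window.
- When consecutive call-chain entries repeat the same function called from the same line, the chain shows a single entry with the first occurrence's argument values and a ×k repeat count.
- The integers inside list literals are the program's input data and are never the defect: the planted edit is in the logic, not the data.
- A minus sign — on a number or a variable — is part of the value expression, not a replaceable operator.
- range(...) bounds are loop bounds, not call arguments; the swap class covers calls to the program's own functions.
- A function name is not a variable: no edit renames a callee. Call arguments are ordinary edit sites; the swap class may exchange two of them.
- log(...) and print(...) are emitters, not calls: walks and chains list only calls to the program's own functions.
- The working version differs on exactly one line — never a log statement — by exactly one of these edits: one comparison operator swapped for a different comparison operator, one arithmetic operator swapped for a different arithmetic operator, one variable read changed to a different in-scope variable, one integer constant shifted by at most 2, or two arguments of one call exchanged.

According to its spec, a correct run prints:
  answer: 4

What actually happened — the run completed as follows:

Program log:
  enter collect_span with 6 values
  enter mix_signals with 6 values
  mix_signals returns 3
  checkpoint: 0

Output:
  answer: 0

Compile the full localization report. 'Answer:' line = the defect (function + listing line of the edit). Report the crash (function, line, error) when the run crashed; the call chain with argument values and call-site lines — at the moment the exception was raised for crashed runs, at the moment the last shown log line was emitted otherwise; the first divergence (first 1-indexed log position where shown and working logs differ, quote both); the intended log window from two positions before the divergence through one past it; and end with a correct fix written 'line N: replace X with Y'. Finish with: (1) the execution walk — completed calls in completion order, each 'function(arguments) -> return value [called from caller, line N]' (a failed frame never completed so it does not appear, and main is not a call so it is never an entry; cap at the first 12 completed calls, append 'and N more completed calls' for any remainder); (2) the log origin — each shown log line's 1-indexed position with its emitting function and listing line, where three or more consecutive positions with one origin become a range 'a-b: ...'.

Answer: the defect is in bind_quota at line 2.
Key fact: At log position 4 the runs split — shown 'checkpoint: 0', but the working version logs 'level 3, partial 0'.
Call chain: main.
First divergence: position 4 — the shown line 'checkpoint: 0' should read 'level 3, partial 0'.
Intended log window:
  2: enter mix_signals with 6 values
  3: mix_signals returns 3
  4: level 3, partial 0
  5: level 1, partial 3
Execution walk:
  mix_signals([7, 4, 4, 5, 11, 10]) -> 3  [called from collect_span, line 18]
  bind_quota(3, 0) -> 0  [called from collect_span, line 20]
  collect_span([7, 4, 4, 5, 11, 10]) -> 0  [called from main, line 25]
Origin of each log line:
  1: logged in collect_span at line 17
  2: logged in mix_signals at line 8
  3: logged in mix_signals at line 13
  4: logged in main at line 26
A correct fix: line 2: replace `>` with `<=`.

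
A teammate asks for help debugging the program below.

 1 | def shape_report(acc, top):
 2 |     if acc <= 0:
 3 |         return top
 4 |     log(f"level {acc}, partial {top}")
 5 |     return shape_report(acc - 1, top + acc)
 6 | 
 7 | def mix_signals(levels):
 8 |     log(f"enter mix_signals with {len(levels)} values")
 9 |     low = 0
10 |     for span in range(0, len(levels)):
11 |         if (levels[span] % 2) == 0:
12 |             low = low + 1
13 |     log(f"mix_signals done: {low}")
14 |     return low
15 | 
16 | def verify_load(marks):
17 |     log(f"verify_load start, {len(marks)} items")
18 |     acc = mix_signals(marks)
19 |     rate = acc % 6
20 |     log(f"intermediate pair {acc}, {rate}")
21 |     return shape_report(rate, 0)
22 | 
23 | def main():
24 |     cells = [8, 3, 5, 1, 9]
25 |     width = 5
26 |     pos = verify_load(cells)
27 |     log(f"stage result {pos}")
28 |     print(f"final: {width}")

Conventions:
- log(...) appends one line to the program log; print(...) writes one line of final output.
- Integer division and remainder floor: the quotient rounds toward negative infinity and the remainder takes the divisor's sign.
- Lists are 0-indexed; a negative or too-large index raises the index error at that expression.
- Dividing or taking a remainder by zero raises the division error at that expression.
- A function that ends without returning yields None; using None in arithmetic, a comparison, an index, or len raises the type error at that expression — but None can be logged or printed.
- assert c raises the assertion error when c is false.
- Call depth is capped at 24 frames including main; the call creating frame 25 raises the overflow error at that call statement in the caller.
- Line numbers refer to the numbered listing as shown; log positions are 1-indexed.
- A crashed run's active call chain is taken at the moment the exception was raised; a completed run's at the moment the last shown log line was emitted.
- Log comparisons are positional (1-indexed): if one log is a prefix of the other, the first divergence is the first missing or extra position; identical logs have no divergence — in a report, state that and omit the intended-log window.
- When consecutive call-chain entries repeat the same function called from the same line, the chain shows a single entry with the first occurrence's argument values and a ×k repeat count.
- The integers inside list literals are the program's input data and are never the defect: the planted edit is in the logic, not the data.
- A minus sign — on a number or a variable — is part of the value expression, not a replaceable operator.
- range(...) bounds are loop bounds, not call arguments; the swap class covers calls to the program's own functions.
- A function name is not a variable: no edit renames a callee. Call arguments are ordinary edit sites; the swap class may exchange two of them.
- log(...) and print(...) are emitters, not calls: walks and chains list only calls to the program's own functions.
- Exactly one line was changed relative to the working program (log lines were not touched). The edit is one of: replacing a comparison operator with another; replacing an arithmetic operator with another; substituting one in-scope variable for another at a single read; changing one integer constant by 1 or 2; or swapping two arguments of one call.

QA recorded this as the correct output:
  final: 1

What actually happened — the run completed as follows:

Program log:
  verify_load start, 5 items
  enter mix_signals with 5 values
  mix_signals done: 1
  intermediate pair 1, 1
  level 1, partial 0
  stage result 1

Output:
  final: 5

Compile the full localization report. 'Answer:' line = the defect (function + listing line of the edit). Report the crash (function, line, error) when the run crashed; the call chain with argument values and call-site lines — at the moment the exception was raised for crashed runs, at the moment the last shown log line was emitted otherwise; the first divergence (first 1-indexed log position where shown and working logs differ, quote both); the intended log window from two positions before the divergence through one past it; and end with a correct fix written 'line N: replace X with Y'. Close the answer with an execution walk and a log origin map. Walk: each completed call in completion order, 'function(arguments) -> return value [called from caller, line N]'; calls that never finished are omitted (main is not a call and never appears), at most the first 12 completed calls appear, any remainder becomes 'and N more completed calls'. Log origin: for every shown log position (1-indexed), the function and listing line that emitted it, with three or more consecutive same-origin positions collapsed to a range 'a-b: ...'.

Answer: the defect is in main at line 28.
The tell: Log streams are identical — the defect surfaces only in the printed output.
Call chain: main.
First divergence: none (the log streams are identical).
Execution walk:
  mix_signals([8, 3, 5, 1, 9]) -> 1  [called from verify_load, line 18]
  shape_report(0, 1) -> 1  [called from shape_report, line 5]
  shape_report(1, 0) -> 1  [called from verify_load, line 21]
  verify_load([8, 3, 5, 1, 9]) -> 1  [called from main, line 26]
Log origin:
  1: emitted by verify_load (line 17)
  2: emitted by mix_signals (line 8)
  3: emitted by mix_signals (line 13)
  4: emitted by verify_load (line 20)
  5: emitted by shape_report (line 4)
  6: emitted by main (line 27)
A correct fix: line 28: replace `width` with `pos`.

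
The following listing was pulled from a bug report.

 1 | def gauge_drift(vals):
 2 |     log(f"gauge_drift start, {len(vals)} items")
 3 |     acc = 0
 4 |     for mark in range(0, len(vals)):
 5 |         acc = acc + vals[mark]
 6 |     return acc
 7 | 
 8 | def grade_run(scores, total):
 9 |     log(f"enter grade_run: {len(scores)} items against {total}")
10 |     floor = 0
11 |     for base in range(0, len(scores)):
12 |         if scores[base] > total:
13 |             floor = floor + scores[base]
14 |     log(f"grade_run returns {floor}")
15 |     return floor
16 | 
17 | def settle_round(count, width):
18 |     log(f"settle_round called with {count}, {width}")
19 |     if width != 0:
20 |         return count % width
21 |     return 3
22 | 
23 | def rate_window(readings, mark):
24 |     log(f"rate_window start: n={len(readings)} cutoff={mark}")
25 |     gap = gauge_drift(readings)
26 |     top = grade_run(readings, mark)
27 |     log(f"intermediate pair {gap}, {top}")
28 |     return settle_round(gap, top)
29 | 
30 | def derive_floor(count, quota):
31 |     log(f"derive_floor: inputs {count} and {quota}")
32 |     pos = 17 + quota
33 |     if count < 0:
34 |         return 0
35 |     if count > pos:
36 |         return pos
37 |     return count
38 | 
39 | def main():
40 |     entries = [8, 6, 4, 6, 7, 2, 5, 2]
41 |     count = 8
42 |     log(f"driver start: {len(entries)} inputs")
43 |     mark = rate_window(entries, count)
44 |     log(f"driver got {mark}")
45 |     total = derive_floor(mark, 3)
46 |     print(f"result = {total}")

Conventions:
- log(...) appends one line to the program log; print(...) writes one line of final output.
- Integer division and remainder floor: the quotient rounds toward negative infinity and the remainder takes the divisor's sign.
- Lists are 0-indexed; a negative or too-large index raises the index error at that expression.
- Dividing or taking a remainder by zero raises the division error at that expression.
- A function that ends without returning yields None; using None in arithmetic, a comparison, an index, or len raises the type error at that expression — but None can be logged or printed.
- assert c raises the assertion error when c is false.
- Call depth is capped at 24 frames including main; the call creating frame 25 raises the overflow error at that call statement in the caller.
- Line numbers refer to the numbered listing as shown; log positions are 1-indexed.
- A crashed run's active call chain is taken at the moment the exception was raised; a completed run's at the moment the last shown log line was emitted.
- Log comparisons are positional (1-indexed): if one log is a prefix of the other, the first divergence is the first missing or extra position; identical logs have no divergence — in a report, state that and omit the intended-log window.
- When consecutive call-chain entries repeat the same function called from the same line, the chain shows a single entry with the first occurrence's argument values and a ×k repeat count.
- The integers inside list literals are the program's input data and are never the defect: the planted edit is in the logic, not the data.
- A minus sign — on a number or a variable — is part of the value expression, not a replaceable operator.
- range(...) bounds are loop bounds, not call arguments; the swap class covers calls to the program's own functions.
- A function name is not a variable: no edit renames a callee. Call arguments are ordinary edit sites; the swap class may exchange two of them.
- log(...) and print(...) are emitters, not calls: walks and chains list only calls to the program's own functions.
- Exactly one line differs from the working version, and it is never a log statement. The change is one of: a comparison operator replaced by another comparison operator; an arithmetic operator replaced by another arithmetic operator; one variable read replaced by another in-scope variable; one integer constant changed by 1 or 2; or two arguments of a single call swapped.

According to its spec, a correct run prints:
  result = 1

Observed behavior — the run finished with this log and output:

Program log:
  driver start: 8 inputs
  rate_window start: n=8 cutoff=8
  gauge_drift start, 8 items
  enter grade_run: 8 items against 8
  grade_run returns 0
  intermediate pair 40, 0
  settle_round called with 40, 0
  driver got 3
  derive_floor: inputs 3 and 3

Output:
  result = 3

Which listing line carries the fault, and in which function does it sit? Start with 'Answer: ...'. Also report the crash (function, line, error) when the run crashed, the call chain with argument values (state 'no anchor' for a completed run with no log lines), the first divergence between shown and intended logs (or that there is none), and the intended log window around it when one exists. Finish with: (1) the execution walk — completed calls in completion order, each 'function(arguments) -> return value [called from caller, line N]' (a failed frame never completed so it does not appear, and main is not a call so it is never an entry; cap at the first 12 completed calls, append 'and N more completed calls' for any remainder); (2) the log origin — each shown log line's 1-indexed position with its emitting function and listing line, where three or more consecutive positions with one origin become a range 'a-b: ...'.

Answer: the defect is in settle_round at line 21.
Key fact: The log first diverges at position 8: the faulty run prints 'driver got 3' where the working version prints 'driver got 1'.
Call chain: main -> derive_floor(3, 3) (called at line 45).
First divergence: position 8; shown 'driver got 3' vs intended 'driver got 1'.
Intended log window:
  6: intermediate pair 40, 0
  7: settle_round called with 40, 0
  8: driver got 1
  9: derive_floor: inputs 1 and 3
Execution walk:
  gauge_drift([8, 6, 4, 6, 7, 2, 5, 2]) -> 40  [called from rate_window, line 25]
  grade_run([8, 6, 4, 6, 7, 2, 5, 2], 8) -> 0  [called from rate_window, line 26]
  settle_round(40, 0) -> 3  [called from rate_window, line 28]
  rate_window([8, 6, 4, 6, 7, 2, 5, 2], 8) -> 3  [called from main, line 43]
  derive_floor(3, 3) -> 3  [called from main, line 45]
Origin of each log line:
  1: from main, line 42
  2: from rate_window, line 24
  3: from gauge_drift, line 2
  4: from grade_run, line 9
  5: from grade_run, line 14
  6: from rate_window, line 27
  7: from settle_round, line 18
  8: from main, line 44
  9: from derive_floor, line 31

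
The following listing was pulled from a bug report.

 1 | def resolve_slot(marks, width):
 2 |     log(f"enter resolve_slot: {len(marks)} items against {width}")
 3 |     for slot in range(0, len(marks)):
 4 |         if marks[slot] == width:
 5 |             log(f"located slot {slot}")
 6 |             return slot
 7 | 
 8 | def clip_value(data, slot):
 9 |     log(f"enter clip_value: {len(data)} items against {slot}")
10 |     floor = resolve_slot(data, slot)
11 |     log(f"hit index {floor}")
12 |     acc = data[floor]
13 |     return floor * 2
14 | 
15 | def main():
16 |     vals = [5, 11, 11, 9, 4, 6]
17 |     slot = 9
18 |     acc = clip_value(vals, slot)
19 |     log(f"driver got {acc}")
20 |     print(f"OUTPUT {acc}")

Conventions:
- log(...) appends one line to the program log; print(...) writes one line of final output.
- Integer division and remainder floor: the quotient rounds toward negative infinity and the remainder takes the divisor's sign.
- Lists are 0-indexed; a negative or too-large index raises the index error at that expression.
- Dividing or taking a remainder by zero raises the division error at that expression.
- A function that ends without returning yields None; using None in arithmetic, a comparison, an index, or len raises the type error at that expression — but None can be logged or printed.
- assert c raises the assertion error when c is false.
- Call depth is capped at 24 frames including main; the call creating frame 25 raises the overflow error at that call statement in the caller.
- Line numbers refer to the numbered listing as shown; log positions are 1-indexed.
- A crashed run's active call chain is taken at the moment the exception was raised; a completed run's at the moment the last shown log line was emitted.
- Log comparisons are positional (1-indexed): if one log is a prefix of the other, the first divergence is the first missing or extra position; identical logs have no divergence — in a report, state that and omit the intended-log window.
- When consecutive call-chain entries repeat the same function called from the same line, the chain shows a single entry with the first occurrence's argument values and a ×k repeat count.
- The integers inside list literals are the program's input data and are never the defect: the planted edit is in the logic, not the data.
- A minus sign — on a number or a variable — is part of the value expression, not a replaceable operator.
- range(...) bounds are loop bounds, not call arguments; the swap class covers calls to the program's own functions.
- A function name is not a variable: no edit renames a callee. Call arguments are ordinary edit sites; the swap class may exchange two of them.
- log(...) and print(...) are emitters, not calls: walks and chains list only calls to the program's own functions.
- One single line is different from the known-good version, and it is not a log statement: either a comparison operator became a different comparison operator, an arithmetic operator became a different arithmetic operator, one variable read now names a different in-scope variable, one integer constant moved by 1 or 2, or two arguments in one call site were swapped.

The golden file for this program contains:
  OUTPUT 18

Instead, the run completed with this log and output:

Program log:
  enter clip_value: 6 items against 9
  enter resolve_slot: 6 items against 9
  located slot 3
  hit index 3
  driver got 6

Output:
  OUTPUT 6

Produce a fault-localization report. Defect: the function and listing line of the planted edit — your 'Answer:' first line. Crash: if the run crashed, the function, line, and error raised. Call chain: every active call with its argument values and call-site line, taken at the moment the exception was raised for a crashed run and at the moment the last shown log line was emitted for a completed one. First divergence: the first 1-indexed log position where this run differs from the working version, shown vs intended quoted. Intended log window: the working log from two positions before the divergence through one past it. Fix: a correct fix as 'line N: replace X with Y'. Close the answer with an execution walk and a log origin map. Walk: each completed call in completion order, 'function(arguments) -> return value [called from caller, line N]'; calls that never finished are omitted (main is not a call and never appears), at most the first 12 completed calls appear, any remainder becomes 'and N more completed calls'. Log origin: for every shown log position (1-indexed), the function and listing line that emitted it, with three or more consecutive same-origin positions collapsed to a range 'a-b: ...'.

Answer: the defect is in clip_value at line 13.
Key observation: Everything matches until log position 5, which reads 'driver got 6' in place of 'driver got 18'.
Call chain: main.
First divergence: at position 5 the run shows 'driver got 6' where the working version logs 'driver got 18'.
Intended log window:
  3: located slot 3
  4: hit index 3
  5: driver got 18
Execution walk:
  resolve_slot([5, 11, 11, 9, 4, 6], 9) -> 3  [called from clip_value, line 10]
  clip_value([5, 11, 11, 9, 4, 6], 9) -> 6  [called from main, line 18]
Log origins:
  1: from clip_value, line 9
  2: from resolve_slot, line 2
  3: from resolve_slot, line 5
  4: from clip_value, line 11
  5: from main, line 19
A correct fix: line 13: replace `floor` with `acc`.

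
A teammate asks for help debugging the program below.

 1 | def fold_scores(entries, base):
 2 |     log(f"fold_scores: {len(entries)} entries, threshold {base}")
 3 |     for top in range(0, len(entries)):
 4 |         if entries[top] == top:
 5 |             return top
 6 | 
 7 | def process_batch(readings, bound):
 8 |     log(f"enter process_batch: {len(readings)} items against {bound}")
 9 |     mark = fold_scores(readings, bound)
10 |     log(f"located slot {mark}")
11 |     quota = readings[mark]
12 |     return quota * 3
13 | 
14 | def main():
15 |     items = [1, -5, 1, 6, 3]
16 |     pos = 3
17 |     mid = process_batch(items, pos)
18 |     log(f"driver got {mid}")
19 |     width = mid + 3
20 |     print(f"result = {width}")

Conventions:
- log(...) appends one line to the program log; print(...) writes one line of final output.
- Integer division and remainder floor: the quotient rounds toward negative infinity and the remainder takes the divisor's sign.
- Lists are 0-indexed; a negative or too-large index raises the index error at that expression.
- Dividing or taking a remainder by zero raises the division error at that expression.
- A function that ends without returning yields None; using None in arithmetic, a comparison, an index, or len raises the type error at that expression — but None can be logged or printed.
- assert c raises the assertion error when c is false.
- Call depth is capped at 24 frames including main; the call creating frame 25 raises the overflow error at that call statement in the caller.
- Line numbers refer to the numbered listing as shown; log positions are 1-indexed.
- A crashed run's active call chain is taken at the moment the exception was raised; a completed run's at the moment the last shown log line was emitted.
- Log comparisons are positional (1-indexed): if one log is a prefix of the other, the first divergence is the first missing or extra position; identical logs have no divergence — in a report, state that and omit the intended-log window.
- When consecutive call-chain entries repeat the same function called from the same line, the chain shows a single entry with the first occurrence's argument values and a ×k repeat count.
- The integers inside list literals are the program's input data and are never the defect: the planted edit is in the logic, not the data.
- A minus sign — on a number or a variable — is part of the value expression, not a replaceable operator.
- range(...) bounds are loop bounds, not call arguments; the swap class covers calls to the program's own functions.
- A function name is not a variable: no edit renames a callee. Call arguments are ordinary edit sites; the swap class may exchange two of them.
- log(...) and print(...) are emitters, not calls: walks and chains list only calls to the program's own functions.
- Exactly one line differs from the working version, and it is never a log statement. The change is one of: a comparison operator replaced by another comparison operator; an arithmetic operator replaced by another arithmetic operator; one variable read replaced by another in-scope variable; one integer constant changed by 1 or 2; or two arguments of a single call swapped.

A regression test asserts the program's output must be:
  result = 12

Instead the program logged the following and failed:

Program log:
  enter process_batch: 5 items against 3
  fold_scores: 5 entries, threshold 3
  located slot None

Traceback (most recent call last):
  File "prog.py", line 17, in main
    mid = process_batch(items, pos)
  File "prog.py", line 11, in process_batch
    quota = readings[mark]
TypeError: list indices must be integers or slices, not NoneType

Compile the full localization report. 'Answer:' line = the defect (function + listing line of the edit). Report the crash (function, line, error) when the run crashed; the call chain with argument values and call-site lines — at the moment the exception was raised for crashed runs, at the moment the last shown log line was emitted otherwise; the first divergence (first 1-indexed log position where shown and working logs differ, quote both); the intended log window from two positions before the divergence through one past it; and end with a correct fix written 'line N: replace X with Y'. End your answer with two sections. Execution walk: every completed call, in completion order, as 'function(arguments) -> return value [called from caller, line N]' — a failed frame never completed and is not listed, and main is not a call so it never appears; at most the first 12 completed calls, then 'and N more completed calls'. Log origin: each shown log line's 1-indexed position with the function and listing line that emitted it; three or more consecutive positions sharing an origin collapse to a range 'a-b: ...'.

Answer: the defect is in fold_scores at line 4.
Key observation: The earliest visible damage is log position 3 — 'located slot None' rather than the intended 'located slot 4'.
Crash: process_batch, line 11, TypeError.
Call chain: main -> process_batch([1, -5, 1, 6, 3], 3) (called at line 17).
First divergence: at position 3 the run shows 'located slot None' where the working version logs 'located slot 4'.
Intended log window:
  1: enter process_batch: 5 items against 3
  2: fold_scores: 5 entries, threshold 3
  3: located slot 4
  4: driver got 9
Execution walk:
  fold_scores([1, -5, 1, 6, 3], 3) -> None  [called from process_batch, line 9]
Origin of each log line:
  1 — process_batch, line 8
  2 — fold_scores, line 2
  3 — process_batch, line 10
A correct fix: line 4: replace `entries[top] == top` with `entries[top] == base`.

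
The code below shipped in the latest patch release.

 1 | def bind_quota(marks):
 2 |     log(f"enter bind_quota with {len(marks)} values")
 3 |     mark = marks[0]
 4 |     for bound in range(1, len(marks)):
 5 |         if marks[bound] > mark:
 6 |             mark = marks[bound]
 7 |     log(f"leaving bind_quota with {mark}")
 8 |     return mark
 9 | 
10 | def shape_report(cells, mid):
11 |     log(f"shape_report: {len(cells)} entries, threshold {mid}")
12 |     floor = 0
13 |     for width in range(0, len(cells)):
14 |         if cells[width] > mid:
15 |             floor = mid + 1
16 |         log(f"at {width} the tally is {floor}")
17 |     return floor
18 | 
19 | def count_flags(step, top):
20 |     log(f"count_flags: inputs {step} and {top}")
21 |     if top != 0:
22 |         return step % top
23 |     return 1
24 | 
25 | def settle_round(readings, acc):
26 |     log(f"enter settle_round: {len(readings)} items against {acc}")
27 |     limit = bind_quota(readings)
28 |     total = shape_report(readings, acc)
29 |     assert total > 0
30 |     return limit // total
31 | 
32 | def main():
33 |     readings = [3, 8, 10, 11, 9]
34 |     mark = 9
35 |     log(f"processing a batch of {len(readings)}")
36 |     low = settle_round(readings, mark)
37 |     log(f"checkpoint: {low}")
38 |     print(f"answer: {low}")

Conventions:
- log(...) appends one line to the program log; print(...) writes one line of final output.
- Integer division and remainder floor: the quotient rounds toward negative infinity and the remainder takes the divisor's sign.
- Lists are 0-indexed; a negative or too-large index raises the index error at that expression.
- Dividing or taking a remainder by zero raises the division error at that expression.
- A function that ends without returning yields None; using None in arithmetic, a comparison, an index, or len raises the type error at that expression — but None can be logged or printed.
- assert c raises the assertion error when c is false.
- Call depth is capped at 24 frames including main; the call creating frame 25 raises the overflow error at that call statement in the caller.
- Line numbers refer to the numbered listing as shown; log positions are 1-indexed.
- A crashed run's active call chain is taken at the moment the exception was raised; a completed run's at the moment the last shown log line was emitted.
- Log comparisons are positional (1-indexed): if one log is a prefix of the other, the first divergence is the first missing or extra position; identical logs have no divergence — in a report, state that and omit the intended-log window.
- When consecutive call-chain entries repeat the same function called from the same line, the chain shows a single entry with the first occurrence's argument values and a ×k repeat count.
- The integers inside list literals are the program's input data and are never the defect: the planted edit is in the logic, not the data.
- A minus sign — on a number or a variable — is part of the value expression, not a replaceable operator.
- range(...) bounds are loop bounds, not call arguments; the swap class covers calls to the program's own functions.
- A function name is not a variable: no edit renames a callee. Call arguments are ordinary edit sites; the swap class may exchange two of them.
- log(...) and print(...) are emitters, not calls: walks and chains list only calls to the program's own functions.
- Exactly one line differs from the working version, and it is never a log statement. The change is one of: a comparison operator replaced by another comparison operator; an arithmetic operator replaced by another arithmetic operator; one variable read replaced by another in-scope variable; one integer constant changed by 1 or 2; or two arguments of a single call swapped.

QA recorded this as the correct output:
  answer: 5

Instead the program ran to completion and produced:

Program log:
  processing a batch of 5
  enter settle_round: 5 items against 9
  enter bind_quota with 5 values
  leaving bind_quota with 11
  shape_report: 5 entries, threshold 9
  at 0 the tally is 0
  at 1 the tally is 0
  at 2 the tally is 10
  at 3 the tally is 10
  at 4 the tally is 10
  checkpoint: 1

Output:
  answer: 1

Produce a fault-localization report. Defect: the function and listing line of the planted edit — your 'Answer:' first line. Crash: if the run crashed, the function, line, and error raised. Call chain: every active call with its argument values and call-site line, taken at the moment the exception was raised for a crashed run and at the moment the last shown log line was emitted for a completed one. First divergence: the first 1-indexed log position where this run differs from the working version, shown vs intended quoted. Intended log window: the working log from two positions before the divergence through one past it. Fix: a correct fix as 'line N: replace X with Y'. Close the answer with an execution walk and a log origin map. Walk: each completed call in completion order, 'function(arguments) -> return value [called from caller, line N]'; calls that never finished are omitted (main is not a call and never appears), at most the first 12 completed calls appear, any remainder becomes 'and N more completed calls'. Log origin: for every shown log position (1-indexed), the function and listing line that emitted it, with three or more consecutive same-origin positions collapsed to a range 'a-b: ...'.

Answer: the defect is in shape_report at line 15.
The tell: Log line 8 is where behavior first shows: 'at 2 the tally is 10' appears instead of 'at 2 the tally is 1'.
Call chain: main.
First divergence: position 8; shown 'at 2 the tally is 10' vs intended 'at 2 the tally is 1'.
Intended log window:
  6: at 0 the tally is 0
  7: at 1 the tally is 0
  8: at 2 the tally is 1
  9: at 3 the tally is 2
Execution walk:
  bind_quota([3, 8, 10, 11, 9]) -> 11  [called from settle_round, line 27]
  shape_report([3, 8, 10, 11, 9], 9) -> 10  [called from settle_round, line 28]
  settle_round([3, 8, 10, 11, 9], 9) -> 1  [called from main, line 36]
Log origin:
  1: emitted by main (line 35)
  2: emitted by settle_round (line 26)
  3: emitted by bind_quota (line 2)
  4: emitted by bind_quota (line 7)
  5: emitted by shape_report (line 11)
  6-10: emitted by shape_report (line 16)
  11: emitted by main (line 37)
A correct fix: line 15: replace `mid` with `floor`.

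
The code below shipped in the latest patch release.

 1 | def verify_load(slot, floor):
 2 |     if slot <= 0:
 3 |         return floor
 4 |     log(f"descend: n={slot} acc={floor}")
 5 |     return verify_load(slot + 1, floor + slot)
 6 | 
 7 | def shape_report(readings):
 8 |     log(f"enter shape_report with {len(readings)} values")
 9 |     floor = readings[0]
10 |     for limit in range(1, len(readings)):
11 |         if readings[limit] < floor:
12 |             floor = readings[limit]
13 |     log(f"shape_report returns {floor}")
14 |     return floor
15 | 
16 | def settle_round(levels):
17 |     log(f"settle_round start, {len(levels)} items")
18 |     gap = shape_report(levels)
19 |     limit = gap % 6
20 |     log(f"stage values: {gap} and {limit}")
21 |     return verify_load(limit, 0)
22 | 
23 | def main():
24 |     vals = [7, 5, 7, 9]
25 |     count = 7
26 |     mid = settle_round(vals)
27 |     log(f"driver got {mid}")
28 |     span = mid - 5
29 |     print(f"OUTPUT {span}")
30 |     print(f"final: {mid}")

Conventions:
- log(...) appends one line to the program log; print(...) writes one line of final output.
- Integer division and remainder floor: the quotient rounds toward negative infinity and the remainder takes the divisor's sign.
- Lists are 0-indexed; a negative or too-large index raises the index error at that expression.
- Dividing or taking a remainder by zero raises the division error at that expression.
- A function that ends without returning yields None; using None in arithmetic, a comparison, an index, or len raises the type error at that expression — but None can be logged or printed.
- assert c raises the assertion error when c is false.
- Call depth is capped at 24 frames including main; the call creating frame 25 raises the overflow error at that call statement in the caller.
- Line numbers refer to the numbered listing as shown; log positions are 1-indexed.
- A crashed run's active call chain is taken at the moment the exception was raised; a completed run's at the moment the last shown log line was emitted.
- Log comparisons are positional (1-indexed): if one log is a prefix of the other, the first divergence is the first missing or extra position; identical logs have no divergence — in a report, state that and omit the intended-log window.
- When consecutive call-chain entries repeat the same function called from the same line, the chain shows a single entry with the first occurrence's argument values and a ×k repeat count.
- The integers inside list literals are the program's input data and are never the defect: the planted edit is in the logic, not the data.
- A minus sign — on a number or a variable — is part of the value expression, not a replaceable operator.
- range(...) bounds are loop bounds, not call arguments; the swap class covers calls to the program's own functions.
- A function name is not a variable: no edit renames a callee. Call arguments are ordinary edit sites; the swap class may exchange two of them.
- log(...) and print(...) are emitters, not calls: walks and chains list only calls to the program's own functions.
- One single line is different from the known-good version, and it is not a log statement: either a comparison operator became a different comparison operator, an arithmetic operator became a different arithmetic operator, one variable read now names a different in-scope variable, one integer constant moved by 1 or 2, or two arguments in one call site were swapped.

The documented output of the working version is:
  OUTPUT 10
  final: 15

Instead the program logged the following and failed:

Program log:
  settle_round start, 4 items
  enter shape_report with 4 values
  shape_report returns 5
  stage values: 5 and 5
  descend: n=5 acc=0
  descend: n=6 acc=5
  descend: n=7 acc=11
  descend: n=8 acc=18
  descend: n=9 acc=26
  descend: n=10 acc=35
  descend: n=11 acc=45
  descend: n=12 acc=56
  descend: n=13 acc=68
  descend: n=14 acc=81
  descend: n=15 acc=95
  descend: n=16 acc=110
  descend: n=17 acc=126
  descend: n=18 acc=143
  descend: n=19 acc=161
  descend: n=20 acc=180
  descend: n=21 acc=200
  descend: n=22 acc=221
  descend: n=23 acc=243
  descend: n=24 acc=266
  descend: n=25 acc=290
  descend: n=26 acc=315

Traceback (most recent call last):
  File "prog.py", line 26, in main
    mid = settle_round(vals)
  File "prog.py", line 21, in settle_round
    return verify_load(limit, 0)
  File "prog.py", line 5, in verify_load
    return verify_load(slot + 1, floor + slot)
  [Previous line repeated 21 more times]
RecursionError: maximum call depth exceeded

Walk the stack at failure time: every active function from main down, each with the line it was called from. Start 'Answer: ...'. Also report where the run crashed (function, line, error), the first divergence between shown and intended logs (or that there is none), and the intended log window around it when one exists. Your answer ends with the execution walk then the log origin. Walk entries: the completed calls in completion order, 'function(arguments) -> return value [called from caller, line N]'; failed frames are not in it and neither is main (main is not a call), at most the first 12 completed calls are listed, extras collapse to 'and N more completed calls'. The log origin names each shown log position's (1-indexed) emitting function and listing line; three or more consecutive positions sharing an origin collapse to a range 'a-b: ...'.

Answer: main -> settle_round (called at line 26) -> verify_load (called at line 21) -> verify_load (called at line 5) ×21.
Key observation: Everything matches until log position 6, which reads 'descend: n=6 acc=5' in place of 'descend: n=4 acc=5'.
Crash: verify_load, line 5, RecursionError.
First divergence: at position 6 the run shows 'descend: n=6 acc=5' where the working version logs 'descend: n=4 acc=5'.
Intended log window:
  4: stage values: 5 and 5
  5: descend: n=5 acc=0
  6: descend: n=4 acc=5
  7: descend: n=3 acc=9
Execution walk:
  shape_report([7, 5, 7, 9]) -> 5  [called from settle_round, line 18]
Log origins:
  1: logged in settle_round at line 17
  2: logged in shape_report at line 8
  3: logged in shape_report at line 13
  4: logged in settle_round at line 20
  5-26: logged in verify_load at line 4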